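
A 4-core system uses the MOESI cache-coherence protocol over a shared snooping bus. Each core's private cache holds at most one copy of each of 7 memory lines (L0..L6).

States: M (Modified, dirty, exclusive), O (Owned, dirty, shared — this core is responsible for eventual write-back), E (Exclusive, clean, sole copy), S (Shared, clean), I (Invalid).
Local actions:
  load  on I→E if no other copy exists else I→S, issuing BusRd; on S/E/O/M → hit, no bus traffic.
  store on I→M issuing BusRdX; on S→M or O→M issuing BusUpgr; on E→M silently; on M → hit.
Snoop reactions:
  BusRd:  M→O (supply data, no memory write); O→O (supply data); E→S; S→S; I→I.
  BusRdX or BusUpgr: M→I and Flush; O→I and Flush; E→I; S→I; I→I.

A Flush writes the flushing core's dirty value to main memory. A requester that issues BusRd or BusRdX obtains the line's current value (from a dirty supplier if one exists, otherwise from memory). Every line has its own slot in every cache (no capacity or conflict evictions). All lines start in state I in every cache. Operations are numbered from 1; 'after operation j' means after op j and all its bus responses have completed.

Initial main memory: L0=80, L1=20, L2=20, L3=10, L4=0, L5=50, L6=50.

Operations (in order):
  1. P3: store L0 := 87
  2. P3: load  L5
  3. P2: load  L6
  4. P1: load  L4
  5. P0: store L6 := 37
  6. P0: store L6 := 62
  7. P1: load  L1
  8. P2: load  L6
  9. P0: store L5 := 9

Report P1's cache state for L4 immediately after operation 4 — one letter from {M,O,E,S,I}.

state = E

step 1: P3: store L0 := 87  ⟶  IIIM  (L0)  txn=BusRdX  M[L0]=80
step 2: P3: load  L5  ⟶  IIIE  (L5)  txn=BusRd  M[L5]=50
step 3: P2: load  L6  ⟶  IIEI  (L6)  txn=BusRd  M[L6]=50
step 4: P1: load  L4  ⟶  IEII  (L4)  txn=BusRd  M[L4]=0
step 5: P0: store L6 := 37  ⟶  MIII  (L6)  txn=BusRdX  M[L6]=50
step 6: P0: store L6 := 62  ⟶  MIII  (L6)  txn=∅  M[L6]=50
step 7: P1: load  L1  ⟶  IEII  (L1)  txn=BusRd  M[L1]=20
step 8: P2: load  L6  ⟶  OISI  (L6)  txn=BusRd  M[L6]=50
step 9: P0: store L5 := 9  ⟶  MIII  (L5)  txn=BusRdX  M[L5]=50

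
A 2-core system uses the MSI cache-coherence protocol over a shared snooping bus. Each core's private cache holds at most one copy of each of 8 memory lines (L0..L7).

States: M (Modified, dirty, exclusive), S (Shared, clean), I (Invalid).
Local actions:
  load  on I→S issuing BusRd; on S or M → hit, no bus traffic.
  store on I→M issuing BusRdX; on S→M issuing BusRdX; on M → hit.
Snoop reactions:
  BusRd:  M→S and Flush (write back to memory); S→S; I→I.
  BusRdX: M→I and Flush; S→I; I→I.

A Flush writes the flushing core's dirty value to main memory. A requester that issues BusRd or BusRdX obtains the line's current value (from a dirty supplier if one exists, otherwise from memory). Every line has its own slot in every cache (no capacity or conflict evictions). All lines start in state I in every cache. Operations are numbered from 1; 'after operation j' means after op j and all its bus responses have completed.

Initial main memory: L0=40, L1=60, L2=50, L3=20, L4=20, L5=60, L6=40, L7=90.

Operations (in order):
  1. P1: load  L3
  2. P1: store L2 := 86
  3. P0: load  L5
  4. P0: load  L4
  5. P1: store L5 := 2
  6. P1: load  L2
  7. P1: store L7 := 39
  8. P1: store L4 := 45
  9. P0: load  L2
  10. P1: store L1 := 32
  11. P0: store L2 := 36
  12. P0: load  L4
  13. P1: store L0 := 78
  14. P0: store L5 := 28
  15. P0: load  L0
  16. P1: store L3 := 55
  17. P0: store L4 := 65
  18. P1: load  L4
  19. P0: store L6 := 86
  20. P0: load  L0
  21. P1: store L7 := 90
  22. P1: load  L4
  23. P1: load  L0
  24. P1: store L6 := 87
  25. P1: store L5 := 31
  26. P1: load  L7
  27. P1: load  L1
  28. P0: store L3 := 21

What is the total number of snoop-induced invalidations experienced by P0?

  op1 P1: load  L3 → I/S on L3; bus BusRd; mem=20
  op2 P1: store L2 := 86 → I/M on L2; bus BusRdX; mem=50
  op3 P0: load  L5 → S/I on L5; bus BusRd; mem=60
  op4 P0: load  L4 → S/I on L4; bus BusRd; mem=20
  op5 P1: store L5 := 2 → I/M on L5; bus BusRdX; mem=60
  op6 P1: load  L2 → I/M on L2; bus (none); mem=50
  op7 P1: store L7 := 39 → I/M on L7; bus BusRdX; mem=90
  op8 P1: store L4 := 45 → I/M on L4; bus BusRdX; mem=20
  op9 P0: load  L2 → S/S on L2; bus BusRd Flush; mem=86
  op10 P1: store L1 := 32 → I/M on L1; bus BusRdX; mem=60
  op11 P0: store L2 := 36 → M/I on L2; bus BusRdX; mem=86
  op12 P0: load  L4 → S/S on L4; bus BusRd Flush; mem=45
  op13 P1: store L0 := 78 → I/M on L0; bus BusRdX; mem=40
  op14 P0: store L5 := 28 → M/I on L5; bus BusRdX Flush; mem=2
  op15 P0: load  L0 → S/S on L0; bus BusRd Flush; mem=78
  op16 P1: store L3 := 55 → I/M on L3; bus BusRdX; mem=20
  op17 P0: store L4 := 65 → M/I on L4; bus BusRdX; mem=45
  op18 P1: load  L4 → S/S on L4; bus BusRd Flush; mem=65
  op19 P0: store L6 := 86 → M/I on L6; bus BusRdX; mem=40
  op20 P0: load  L0 → S/S on L0; bus (none); mem=78
  op21 P1: store L7 := 90 → I/M on L7; bus (none); mem=90
  op22 P1: load  L4 → S/S on L4; bus (none); mem=65
  op23 P1: load  L0 → S/S on L0; bus (none); mem=78
  op24 P1: store L6 := 87 → I/M on L6; bus BusRdX Flush; mem=86
  op25 P1: store L5 := 31 → I/M on L5; bus BusRdX Flush; mem=28
  op26 P1: load  L7 → I/M on L7; bus (none); mem=90
  op27 P1: load  L1 → I/M on L1; bus (none); mem=60
  op28 P0: store L3 := 21 → M/I on L3; bus BusRdX Flush; mem=55

invalidations = 4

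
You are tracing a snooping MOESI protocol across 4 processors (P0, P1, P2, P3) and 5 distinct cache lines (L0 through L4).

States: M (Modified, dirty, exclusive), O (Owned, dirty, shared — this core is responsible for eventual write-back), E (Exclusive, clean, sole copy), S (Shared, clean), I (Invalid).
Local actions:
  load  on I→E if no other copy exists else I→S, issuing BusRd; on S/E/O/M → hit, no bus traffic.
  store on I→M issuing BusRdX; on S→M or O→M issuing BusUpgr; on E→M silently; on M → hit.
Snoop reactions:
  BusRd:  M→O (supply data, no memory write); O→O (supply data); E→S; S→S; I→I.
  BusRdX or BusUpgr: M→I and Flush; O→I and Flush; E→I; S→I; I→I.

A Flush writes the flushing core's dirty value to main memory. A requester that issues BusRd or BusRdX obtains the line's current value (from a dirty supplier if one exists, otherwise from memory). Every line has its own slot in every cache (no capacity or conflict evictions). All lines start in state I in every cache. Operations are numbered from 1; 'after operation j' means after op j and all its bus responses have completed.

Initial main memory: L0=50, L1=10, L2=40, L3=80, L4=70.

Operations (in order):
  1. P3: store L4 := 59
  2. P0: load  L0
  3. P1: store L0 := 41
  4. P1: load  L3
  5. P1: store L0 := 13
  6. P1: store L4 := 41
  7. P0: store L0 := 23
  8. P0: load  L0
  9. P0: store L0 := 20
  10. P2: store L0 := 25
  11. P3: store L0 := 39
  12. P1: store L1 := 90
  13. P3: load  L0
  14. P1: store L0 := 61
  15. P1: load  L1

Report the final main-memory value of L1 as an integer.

memory[L1] = 10

[1] P3: store L4 := 59 | P0:I, P1:I, P2:I, P3:M(59) | bus: BusRdX
[2] P0: load  L0 | P0:E(50), P1:I, P2:I, P3:I | bus: BusRd
[3] P1: store L0 := 41 | P0:I, P1:M(41), P2:I, P3:I | bus: BusRdX
[4] P1: load  L3 | P0:I, P1:E(80), P2:I, P3:I | bus: BusRd
[5] P1: store L0 := 13 | P0:I, P1:M(13), P2:I, P3:I | bus: none
[6] P1: store L4 := 41 | P0:I, P1:M(41), P2:I, P3:I | bus: BusRdX,Flush
[7] P0: store L0 := 23 | P0:M(23), P1:I, P2:I, P3:I | bus: BusRdX,Flush
[8] P0: load  L0 | P0:M(23), P1:I, P2:I, P3:I | bus: none
[9] P0: store L0 := 20 | P0:M(20), P1:I, P2:I, P3:I | bus: none
[10] P2: store L0 := 25 | P0:I, P1:I, P2:M(25), P3:I | bus: BusRdX,Flush
[11] P3: store L0 := 39 | P0:I, P1:I, P2:I, P3:M(39) | bus: BusRdX,Flush
[12] P1: store L1 := 90 | P0:I, P1:M(90), P2:I, P3:I | bus: BusRdX
[13] P3: load  L0 | P0:I, P1:I, P2:I, P3:M(39) | bus: none
[14] P1: store L0 := 61 | P0:I, P1:M(61), P2:I, P3:I | bus: BusRdX,Flush
[15] P1: load  L1 | P0:I, P1:M(90), P2:I, P3:I | bus: none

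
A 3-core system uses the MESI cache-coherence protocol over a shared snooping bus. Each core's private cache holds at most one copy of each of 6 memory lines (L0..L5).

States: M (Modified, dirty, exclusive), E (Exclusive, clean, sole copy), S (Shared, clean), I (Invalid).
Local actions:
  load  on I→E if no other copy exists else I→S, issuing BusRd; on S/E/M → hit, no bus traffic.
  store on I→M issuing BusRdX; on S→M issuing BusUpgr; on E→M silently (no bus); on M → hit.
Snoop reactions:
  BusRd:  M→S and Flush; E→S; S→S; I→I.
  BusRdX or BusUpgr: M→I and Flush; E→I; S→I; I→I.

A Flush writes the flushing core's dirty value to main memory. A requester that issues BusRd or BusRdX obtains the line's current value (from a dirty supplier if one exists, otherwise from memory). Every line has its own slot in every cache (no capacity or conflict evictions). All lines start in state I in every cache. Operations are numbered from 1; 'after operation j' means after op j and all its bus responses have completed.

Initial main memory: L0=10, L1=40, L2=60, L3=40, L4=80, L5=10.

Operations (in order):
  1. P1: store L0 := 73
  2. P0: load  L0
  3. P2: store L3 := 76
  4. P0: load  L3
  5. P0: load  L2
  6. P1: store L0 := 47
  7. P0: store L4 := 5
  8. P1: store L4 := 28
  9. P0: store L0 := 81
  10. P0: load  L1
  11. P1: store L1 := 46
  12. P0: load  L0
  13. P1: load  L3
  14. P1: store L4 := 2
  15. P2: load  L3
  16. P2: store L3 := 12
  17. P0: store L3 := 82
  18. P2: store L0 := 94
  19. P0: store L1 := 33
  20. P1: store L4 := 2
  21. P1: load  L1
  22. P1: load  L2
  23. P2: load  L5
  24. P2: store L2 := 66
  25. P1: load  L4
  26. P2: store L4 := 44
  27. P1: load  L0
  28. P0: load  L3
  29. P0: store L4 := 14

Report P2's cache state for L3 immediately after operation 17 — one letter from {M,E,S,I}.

state = I

  op1 P1: store L0 := 73 → I/M/I on L0; bus BusRdX; mem=10
  op2 P0: load  L0 → S/S/I on L0; bus BusRd Flush; mem=73
  op3 P2: store L3 := 76 → I/I/M on L3; bus BusRdX; mem=40
  op4 P0: load  L3 → S/I/S on L3; bus BusRd Flush; mem=76
  op5 P0: load  L2 → E/I/I on L2; bus BusRd; mem=60
  op6 P1: store L0 := 47 → I/M/I on L0; bus BusUpgr; mem=73
  op7 P0: store L4 := 5 → M/I/I on L4; bus BusRdX; mem=80
  op8 P1: store L4 := 28 → I/M/I on L4; bus BusRdX Flush; mem=5
  op9 P0: store L0 := 81 → M/I/I on L0; bus BusRdX Flush; mem=47
  op10 P0: load  L1 → E/I/I on L1; bus BusRd; mem=40
  op11 P1: store L1 := 46 → I/M/I on L1; bus BusRdX; mem=40
  op12 P0: load  L0 → M/I/I on L0; bus (none); mem=47
  op13 P1: load  L3 → S/S/S on L3; bus BusRd; mem=76
  op14 P1: store L4 := 2 → I/M/I on L4; bus (none); mem=5
  op15 P2: load  L3 → S/S/S on L3; bus (none); mem=76
  op16 P2: store L3 := 12 → I/I/M on L3; bus BusUpgr; mem=76
  op17 P0: store L3 := 82 → M/I/I on L3; bus BusRdX Flush; mem=12
  op18 P2: store L0 := 94 → I/I/M on L0; bus BusRdX Flush; mem=81
  op19 P0: store L1 := 33 → M/I/I on L1; bus BusRdX Flush; mem=46
  op20 P1: store L4 := 2 → I/M/I on L4; bus (none); mem=5
  op21 P1: load  L1 → S/S/I on L1; bus BusRd Flush; mem=33
  op22 P1: load  L2 → S/S/I on L2; bus BusRd; mem=60
  op23 P2: load  L5 → I/I/E on L5; bus BusRd; mem=10
  op24 P2: store L2 := 66 → I/I/M on L2; bus BusRdX; mem=60
  op25 P1: load  L4 → I/M/I on L4; bus (none); mem=5
  op26 P2: store L4 := 44 → I/I/M on L4; bus BusRdX Flush; mem=2
  op27 P1: load  L0 → I/S/S on L0; bus BusRd Flush; mem=94
  op28 P0: load  L3 → M/I/I on L3; bus (none); mem=12
  op29 P0: store L4 := 14 → M/I/I on L4; bus BusRdX Flush; mem=44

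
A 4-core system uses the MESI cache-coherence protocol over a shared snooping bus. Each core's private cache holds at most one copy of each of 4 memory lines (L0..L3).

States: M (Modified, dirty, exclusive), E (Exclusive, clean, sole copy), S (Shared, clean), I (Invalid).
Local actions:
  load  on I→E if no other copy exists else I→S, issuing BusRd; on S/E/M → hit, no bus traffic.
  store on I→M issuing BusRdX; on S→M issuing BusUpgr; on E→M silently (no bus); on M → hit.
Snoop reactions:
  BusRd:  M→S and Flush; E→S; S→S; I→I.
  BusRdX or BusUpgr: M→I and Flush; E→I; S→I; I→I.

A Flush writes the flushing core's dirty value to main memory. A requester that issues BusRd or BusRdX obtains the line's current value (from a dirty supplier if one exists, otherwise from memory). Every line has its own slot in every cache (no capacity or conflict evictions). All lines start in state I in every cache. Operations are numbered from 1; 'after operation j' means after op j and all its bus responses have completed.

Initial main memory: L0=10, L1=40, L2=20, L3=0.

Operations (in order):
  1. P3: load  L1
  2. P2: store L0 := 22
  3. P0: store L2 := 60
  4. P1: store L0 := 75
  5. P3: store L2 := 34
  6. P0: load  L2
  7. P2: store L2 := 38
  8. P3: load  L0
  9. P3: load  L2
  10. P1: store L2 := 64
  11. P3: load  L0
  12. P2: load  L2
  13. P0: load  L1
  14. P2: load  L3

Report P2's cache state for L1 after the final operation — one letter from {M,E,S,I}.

state = I

step 1: P3: load  L1  ⟶  IIIE  (L1)  txn=BusRd  M[L1]=40
step 2: P2: store L0 := 22  ⟶  IIMI  (L0)  txn=BusRdX  M[L0]=10
step 3: P0: store L2 := 60  ⟶  MIII  (L2)  txn=BusRdX  M[L2]=20
step 4: P1: store L0 := 75  ⟶  IMII  (L0)  txn=BusRdX+Flush  M[L0]=22
step 5: P3: store L2 := 34  ⟶  IIIM  (L2)  txn=BusRdX+Flush  M[L2]=60
step 6: P0: load  L2  ⟶  SIIS  (L2)  txn=BusRd+Flush  M[L2]=34
step 7: P2: store L2 := 38  ⟶  IIMI  (L2)  txn=BusRdX  M[L2]=34
step 8: P3: load  L0  ⟶  ISIS  (L0)  txn=BusRd+Flush  M[L0]=75
step 9: P3: load  L2  ⟶  IISS  (L2)  txn=BusRd+Flush  M[L2]=38
step 10: P1: store L2 := 64  ⟶  IMII  (L2)  txn=BusRdX  M[L2]=38
step 11: P3: load  L0  ⟶  ISIS  (L0)  txn=∅  M[L0]=75
step 12: P2: load  L2  ⟶  ISSI  (L2)  txn=BusRd+Flush  M[L2]=64
step 13: P0: load  L1  ⟶  SIIS  (L1)  txn=BusRd  M[L1]=40
step 14: P2: load  L3  ⟶  IIEI  (L3)  txn=BusRd  M[L3]=0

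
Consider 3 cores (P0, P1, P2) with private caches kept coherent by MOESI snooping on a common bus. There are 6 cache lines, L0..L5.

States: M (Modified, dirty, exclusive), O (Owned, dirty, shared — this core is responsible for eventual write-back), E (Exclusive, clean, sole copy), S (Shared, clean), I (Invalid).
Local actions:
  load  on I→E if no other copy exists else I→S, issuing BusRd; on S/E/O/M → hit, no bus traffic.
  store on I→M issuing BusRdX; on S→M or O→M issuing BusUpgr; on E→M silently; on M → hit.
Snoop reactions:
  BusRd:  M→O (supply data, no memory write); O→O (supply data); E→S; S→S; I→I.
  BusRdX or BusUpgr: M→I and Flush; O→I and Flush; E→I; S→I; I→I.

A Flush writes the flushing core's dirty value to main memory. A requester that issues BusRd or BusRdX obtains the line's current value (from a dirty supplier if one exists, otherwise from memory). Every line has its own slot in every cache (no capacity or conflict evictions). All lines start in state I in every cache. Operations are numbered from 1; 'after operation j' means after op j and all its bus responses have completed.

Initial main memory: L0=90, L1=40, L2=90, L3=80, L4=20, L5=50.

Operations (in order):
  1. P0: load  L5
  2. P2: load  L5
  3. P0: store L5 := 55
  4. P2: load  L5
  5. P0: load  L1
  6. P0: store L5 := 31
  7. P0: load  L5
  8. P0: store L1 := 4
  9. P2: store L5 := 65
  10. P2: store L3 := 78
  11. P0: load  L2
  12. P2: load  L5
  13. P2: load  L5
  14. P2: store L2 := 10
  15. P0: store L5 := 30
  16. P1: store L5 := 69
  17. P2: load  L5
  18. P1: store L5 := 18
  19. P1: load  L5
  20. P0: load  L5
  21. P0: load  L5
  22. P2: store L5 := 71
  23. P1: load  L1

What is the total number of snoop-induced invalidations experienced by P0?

invalidations = 4

[1] P0: load  L5 | P0:E(50), P1:I, P2:I | bus: BusRd
[2] P2: load  L5 | P0:S(50), P1:I, P2:S(50) | bus: BusRd
[3] P0: store L5 := 55 | P0:M(55), P1:I, P2:I | bus: BusUpgr
[4] P2: load  L5 | P0:O(55), P1:I, P2:S(55) | bus: BusRd
[5] P0: load  L1 | P0:E(40), P1:I, P2:I | bus: BusRd
[6] P0: store L5 := 31 | P0:M(31), P1:I, P2:I | bus: BusUpgr
[7] P0: load  L5 | P0:M(31), P1:I, P2:I | bus: none
[8] P0: store L1 := 4 | P0:M(4), P1:I, P2:I | bus: none
[9] P2: store L5 := 65 | P0:I, P1:I, P2:M(65) | bus: BusRdX,Flush
[10] P2: store L3 := 78 | P0:I, P1:I, P2:M(78) | bus: BusRdX
[11] P0: load  L2 | P0:E(90), P1:I, P2:I | bus: BusRd
[12] P2: load  L5 | P0:I, P1:I, P2:M(65) | bus: none
[13] P2: load  L5 | P0:I, P1:I, P2:M(65) | bus: none
[14] P2: store L2 := 10 | P0:I, P1:I, P2:M(10) | bus: BusRdX
[15] P0: store L5 := 30 | P0:M(30), P1:I, P2:I | bus: BusRdX,Flush
[16] P1: store L5 := 69 | P0:I, P1:M(69), P2:I | bus: BusRdX,Flush
[17] P2: load  L5 | P0:I, P1:O(69), P2:S(69) | bus: BusRd
[18] P1: store L5 := 18 | P0:I, P1:M(18), P2:I | bus: BusUpgr
[19] P1: load  L5 | P0:I, P1:M(18), P2:I | bus: none
[20] P0: load  L5 | P0:S(18), P1:O(18), P2:I | bus: BusRd
[21] P0: load  L5 | P0:S(18), P1:O(18), P2:I | bus: none
[22] P2: store L5 := 71 | P0:I, P1:I, P2:M(71) | bus: BusRdX,Flush
[23] P1: load  L1 | P0:O(4), P1:S(4), P2:I | bus: BusRd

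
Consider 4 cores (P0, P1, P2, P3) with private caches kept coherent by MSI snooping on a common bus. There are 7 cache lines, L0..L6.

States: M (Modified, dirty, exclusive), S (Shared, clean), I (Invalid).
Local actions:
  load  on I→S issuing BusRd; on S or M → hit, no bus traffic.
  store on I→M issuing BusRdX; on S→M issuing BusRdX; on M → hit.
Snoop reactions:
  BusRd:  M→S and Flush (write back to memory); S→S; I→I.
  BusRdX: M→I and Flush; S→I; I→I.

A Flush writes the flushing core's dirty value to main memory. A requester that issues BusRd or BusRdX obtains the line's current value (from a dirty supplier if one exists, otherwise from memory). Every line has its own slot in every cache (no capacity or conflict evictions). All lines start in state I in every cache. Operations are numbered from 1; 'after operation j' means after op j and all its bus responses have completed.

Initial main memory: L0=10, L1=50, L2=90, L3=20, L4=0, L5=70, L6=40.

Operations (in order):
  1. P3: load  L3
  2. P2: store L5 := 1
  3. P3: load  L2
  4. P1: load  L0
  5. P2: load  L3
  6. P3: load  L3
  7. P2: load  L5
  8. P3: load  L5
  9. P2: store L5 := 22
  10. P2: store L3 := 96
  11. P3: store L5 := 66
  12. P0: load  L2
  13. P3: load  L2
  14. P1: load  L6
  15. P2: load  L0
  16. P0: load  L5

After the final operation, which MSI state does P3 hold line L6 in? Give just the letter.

  op1 P3: load  L3 → I/I/I/S on L3; bus BusRd; mem=20
  op2 P2: store L5 := 1 → I/I/M/I on L5; bus BusRdX; mem=70
  op3 P3: load  L2 → I/I/I/S on L2; bus BusRd; mem=90
  op4 P1: load  L0 → I/S/I/I on L0; bus BusRd; mem=10
  op5 P2: load  L3 → I/I/S/S on L3; bus BusRd; mem=20
  op6 P3: load  L3 → I/I/S/S on L3; bus (none); mem=20
  op7 P2: load  L5 → I/I/M/I on L5; bus (none); mem=70
  op8 P3: load  L5 → I/I/S/S on L5; bus BusRd Flush; mem=1
  op9 P2: store L5 := 22 → I/I/M/I on L5; bus BusRdX; mem=1
  op10 P2: store L3 := 96 → I/I/M/I on L3; bus BusRdX; mem=20
  op11 P3: store L5 := 66 → I/I/I/M on L5; bus BusRdX Flush; mem=22
  op12 P0: load  L2 → S/I/I/S on L2; bus BusRd; mem=90
  op13 P3: load  L2 → S/I/I/S on L2; bus (none); mem=90
  op14 P1: load  L6 → I/S/I/I on L6; bus BusRd; mem=40
  op15 P2: load  L0 → I/S/S/I on L0; bus BusRd; mem=10
  op16 P0: load  L5 → S/I/I/S on L5; bus BusRd Flush; mem=66

state = I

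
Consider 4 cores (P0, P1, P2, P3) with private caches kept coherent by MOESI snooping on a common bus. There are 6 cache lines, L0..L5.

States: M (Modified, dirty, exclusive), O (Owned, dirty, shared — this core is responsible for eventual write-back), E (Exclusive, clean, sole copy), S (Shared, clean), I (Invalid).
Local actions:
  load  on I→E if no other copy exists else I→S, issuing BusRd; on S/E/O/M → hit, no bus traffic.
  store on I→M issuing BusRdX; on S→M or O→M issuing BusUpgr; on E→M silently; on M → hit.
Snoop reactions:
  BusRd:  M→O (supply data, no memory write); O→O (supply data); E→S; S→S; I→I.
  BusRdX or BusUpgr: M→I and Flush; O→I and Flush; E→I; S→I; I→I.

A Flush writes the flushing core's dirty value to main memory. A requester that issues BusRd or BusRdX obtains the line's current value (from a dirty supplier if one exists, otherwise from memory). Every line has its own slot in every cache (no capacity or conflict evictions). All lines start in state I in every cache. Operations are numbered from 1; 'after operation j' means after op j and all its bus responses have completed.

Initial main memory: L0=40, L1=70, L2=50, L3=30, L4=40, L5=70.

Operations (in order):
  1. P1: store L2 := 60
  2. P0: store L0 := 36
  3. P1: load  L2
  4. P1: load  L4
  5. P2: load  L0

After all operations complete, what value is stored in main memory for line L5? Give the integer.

memory[L5] = 70

  op1 P1: store L2 := 60 → I/M/I/I on L2; bus BusRdX; mem=50
  op2 P0: store L0 := 36 → M/I/I/I on L0; bus BusRdX; mem=40
  op3 P1: load  L2 → I/M/I/I on L2; bus (none); mem=50
  op4 P1: load  L4 → I/E/I/I on L4; bus BusRd; mem=40
  op5 P2: load  L0 → O/I/S/I on L0; bus BusRd; mem=40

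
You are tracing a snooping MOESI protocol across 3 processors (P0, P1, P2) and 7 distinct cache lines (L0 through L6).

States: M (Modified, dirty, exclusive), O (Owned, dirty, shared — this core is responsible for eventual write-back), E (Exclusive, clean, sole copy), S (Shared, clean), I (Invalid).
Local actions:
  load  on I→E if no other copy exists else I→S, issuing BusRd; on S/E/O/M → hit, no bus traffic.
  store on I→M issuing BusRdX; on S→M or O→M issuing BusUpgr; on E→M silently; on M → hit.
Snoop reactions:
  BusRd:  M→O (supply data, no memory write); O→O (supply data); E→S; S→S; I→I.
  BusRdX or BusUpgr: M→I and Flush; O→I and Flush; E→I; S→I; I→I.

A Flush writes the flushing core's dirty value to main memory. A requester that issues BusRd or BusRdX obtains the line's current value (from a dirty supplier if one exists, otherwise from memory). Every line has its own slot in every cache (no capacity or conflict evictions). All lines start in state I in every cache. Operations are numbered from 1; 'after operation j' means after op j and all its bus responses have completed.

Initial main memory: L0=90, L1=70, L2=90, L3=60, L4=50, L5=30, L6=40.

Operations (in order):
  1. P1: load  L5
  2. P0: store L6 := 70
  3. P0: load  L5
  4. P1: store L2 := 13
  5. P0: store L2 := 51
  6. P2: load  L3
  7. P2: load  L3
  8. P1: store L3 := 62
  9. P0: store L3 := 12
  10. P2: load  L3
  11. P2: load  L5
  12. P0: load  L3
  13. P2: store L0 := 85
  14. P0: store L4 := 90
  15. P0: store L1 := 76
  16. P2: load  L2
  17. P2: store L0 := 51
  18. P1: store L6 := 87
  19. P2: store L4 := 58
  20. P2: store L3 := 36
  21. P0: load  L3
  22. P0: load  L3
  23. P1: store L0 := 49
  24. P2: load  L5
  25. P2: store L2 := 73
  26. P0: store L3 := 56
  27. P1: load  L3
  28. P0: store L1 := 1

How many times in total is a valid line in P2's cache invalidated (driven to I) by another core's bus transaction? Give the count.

step 1: P1: load  L5  ⟶  IEI  (L5)  txn=BusRd  M[L5]=30
step 2: P0: store L6 := 70  ⟶  MII  (L6)  txn=BusRdX  M[L6]=40
step 3: P0: load  L5  ⟶  SSI  (L5)  txn=BusRd  M[L5]=30
step 4: P1: store L2 := 13  ⟶  IMI  (L2)  txn=BusRdX  M[L2]=90
step 5: P0: store L2 := 51  ⟶  MII  (L2)  txn=BusRdX+Flush  M[L2]=13
step 6: P2: load  L3  ⟶  IIE  (L3)  txn=BusRd  M[L3]=60
step 7: P2: load  L3  ⟶  IIE  (L3)  txn=∅  M[L3]=60
step 8: P1: store L3 := 62  ⟶  IMI  (L3)  txn=BusRdX  M[L3]=60
step 9: P0: store L3 := 12  ⟶  MII  (L3)  txn=BusRdX+Flush  M[L3]=62
step 10: P2: load  L3  ⟶  OIS  (L3)  txn=BusRd  M[L3]=62
step 11: P2: load  L5  ⟶  SSS  (L5)  txn=BusRd  M[L5]=30
step 12: P0: load  L3  ⟶  OIS  (L3)  txn=∅  M[L3]=62
step 13: P2: store L0 := 85  ⟶  IIM  (L0)  txn=BusRdX  M[L0]=90
step 14: P0: store L4 := 90  ⟶  MII  (L4)  txn=BusRdX  M[L4]=50
step 15: P0: store L1 := 76  ⟶  MII  (L1)  txn=BusRdX  M[L1]=70
step 16: P2: load  L2  ⟶  OIS  (L2)  txn=BusRd  M[L2]=13
step 17: P2: store L0 := 51  ⟶  IIM  (L0)  txn=∅  M[L0]=90
step 18: P1: store L6 := 87  ⟶  IMI  (L6)  txn=BusRdX+Flush  M[L6]=70
step 19: P2: store L4 := 58  ⟶  IIM  (L4)  txn=BusRdX+Flush  M[L4]=90
step 20: P2: store L3 := 36  ⟶  IIM  (L3)  txn=BusUpgr+Flush  M[L3]=12
step 21: P0: load  L3  ⟶  SIO  (L3)  txn=BusRd  M[L3]=12
step 22: P0: load  L3  ⟶  SIO  (L3)  txn=∅  M[L3]=12
step 23: P1: store L0 := 49  ⟶  IMI  (L0)  txn=BusRdX+Flush  M[L0]=51
step 24: P2: load  L5  ⟶  SSS  (L5)  txn=∅  M[L5]=30
step 25: P2: store L2 := 73  ⟶  IIM  (L2)  txn=BusUpgr+Flush  M[L2]=51
step 26: P0: store L3 := 56  ⟶  MII  (L3)  txn=BusUpgr+Flush  M[L3]=36
step 27: P1: load  L3  ⟶  OSI  (L3)  txn=BusRd  M[L3]=36
step 28: P0: store L1 := 1  ⟶  MII  (L1)  txn=∅  M[L1]=70

invalidations = 3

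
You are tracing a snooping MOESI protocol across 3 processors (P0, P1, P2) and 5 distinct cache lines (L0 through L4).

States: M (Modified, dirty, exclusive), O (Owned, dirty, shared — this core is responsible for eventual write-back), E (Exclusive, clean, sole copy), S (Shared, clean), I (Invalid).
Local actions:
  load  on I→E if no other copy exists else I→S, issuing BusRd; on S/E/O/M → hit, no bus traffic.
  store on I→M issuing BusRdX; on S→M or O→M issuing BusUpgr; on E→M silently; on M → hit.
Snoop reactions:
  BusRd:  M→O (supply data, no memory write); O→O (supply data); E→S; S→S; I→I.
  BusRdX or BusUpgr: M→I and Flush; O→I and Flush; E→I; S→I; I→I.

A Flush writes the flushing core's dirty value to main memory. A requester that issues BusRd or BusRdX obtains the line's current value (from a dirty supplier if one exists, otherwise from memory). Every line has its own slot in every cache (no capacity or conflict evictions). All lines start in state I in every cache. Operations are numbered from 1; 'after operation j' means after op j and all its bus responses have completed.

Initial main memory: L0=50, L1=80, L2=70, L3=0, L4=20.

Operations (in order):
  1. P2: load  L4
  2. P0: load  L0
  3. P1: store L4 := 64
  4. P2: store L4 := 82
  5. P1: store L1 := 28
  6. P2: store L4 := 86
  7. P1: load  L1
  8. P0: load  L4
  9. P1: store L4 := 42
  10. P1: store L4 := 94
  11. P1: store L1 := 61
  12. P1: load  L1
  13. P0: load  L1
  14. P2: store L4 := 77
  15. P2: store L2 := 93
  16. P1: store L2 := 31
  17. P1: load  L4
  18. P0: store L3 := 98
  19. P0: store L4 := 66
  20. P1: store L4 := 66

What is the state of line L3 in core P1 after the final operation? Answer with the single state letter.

state = I

1. P2: load  L4  bus=[BusRd]  L4: P0=I P1=I P2=E  mem[L4]=20
2. P0: load  L0  bus=[BusRd]  L0: P0=E P1=I P2=I  mem[L0]=50
3. P1: store L4 := 64  bus=[BusRdX]  L4: P0=I P1=M P2=I  mem[L4]=20
4. P2: store L4 := 82  bus=[BusRdX,Flush]  L4: P0=I P1=I P2=M  mem[L4]=64
5. P1: store L1 := 28  bus=[BusRdX]  L1: P0=I P1=M P2=I  mem[L1]=80
6. P2: store L4 := 86  bus=[-]  L4: P0=I P1=I P2=M  mem[L4]=64
7. P1: load  L1  bus=[-]  L1: P0=I P1=M P2=I  mem[L1]=80
8. P0: load  L4  bus=[BusRd]  L4: P0=S P1=I P2=O  mem[L4]=64
9. P1: store L4 := 42  bus=[BusRdX,Flush]  L4: P0=I P1=M P2=I  mem[L4]=86
10. P1: store L4 := 94  bus=[-]  L4: P0=I P1=M P2=I  mem[L4]=86
11. P1: store L1 := 61  bus=[-]  L1: P0=I P1=M P2=I  mem[L1]=80
12. P1: load  L1  bus=[-]  L1: P0=I P1=M P2=I  mem[L1]=80
13. P0: load  L1  bus=[BusRd]  L1: P0=S P1=O P2=I  mem[L1]=80
14. P2: store L4 := 77  bus=[BusRdX,Flush]  L4: P0=I P1=I P2=M  mem[L4]=94
15. P2: store L2 := 93  bus=[BusRdX]  L2: P0=I P1=I P2=M  mem[L2]=70
16. P1: store L2 := 31  bus=[BusRdX,Flush]  L2: P0=I P1=M P2=I  mem[L2]=93
17. P1: load  L4  bus=[BusRd]  L4: P0=I P1=S P2=O  mem[L4]=94
18. P0: store L3 := 98  bus=[BusRdX]  L3: P0=M P1=I P2=I  mem[L3]=0
19. P0: store L4 := 66  bus=[BusRdX,Flush]  L4: P0=M P1=I P2=I  mem[L4]=77
20. P1: store L4 := 66  bus=[BusRdX,Flush]  L4: P0=I P1=M P2=I  mem[L4]=66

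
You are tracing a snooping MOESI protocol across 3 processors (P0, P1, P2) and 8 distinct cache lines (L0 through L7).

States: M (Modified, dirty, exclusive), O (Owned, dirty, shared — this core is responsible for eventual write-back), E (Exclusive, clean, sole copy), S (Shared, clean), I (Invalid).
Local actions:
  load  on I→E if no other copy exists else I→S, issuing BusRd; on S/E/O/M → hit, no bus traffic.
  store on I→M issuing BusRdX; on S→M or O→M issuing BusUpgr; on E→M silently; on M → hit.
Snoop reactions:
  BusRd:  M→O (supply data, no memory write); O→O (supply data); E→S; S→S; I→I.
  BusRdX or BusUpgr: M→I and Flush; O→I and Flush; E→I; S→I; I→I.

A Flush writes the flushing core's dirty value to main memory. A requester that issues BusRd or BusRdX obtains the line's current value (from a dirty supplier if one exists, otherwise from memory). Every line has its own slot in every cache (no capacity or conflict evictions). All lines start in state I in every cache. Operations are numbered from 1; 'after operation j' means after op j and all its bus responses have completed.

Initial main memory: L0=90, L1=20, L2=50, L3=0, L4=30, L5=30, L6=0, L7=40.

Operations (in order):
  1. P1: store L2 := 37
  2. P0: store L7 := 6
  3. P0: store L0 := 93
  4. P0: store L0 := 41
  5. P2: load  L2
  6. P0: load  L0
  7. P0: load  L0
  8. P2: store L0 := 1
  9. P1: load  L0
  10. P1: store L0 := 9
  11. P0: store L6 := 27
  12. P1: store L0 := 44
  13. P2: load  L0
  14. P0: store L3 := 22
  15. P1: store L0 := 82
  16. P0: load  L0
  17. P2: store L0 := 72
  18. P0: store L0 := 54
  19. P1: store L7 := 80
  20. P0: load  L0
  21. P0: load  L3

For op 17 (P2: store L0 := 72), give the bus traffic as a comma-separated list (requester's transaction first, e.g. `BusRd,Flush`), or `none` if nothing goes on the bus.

bus = BusRdX,Flush

[1] P1: store L2 := 37 | P0:I, P1:M(37), P2:I | bus: BusRdX
[2] P0: store L7 := 6 | P0:M(6), P1:I, P2:I | bus: BusRdX
[3] P0: store L0 := 93 | P0:M(93), P1:I, P2:I | bus: BusRdX
[4] P0: store L0 := 41 | P0:M(41), P1:I, P2:I | bus: none
[5] P2: load  L2 | P0:I, P1:O(37), P2:S(37) | bus: BusRd
[6] P0: load  L0 | P0:M(41), P1:I, P2:I | bus: none
[7] P0: load  L0 | P0:M(41), P1:I, P2:I | bus: none
[8] P2: store L0 := 1 | P0:I, P1:I, P2:M(1) | bus: BusRdX,Flush
[9] P1: load  L0 | P0:I, P1:S(1), P2:O(1) | bus: BusRd
[10] P1: store L0 := 9 | P0:I, P1:M(9), P2:I | bus: BusUpgr,Flush
[11] P0: store L6 := 27 | P0:M(27), P1:I, P2:I | bus: BusRdX
[12] P1: store L0 := 44 | P0:I, P1:M(44), P2:I | bus: none
[13] P2: load  L0 | P0:I, P1:O(44), P2:S(44) | bus: BusRd
[14] P0: store L3 := 22 | P0:M(22), P1:I, P2:I | bus: BusRdX
[15] P1: store L0 := 82 | P0:I, P1:M(82), P2:I | bus: BusUpgr
[16] P0: load  L0 | P0:S(82), P1:O(82), P2:I | bus: BusRd
[17] P2: store L0 := 72 | P0:I, P1:I, P2:M(72) | bus: BusRdX,Flush
[18] P0: store L0 := 54 | P0:M(54), P1:I, P2:I | bus: BusRdX,Flush
[19] P1: store L7 := 80 | P0:I, P1:M(80), P2:I | bus: BusRdX,Flush
[20] P0: load  L0 | P0:M(54), P1:I, P2:I | bus: none
[21] P0: load  L3 | P0:M(22), P1:I, P2:I | bus: none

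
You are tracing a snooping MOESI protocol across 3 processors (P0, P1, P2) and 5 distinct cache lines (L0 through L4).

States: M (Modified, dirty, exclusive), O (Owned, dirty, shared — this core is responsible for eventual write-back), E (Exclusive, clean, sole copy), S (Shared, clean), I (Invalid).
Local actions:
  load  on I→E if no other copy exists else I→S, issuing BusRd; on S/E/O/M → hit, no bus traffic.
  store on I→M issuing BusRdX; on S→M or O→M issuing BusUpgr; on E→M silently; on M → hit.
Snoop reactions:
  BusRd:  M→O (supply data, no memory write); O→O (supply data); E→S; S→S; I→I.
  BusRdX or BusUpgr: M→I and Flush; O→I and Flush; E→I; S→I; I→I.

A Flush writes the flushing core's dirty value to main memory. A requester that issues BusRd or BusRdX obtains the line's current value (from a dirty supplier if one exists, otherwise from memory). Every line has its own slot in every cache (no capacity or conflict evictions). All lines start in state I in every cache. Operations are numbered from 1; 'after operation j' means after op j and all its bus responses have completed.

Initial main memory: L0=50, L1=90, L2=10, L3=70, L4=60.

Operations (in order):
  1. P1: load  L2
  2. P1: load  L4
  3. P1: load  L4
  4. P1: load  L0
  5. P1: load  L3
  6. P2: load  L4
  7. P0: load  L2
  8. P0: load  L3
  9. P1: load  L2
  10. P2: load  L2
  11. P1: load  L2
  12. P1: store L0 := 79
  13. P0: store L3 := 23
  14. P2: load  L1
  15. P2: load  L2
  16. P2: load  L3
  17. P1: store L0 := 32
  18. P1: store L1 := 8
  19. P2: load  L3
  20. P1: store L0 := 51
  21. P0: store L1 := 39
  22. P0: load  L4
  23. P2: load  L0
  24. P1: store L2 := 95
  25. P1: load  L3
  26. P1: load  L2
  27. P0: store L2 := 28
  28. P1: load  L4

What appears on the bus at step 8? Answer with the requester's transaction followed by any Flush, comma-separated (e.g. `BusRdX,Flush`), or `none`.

  op1 P1: load  L2 → I/E/I on L2; bus BusRd; mem=10
  op2 P1: load  L4 → I/E/I on L4; bus BusRd; mem=60
  op3 P1: load  L4 → I/E/I on L4; bus (none); mem=60
  op4 P1: load  L0 → I/E/I on L0; bus BusRd; mem=50
  op5 P1: load  L3 → I/E/I on L3; bus BusRd; mem=70
  op6 P2: load  L4 → I/S/S on L4; bus BusRd; mem=60
  op7 P0: load  L2 → S/S/I on L2; bus BusRd; mem=10
  op8 P0: load  L3 → S/S/I on L3; bus BusRd; mem=70
  op9 P1: load  L2 → S/S/I on L2; bus (none); mem=10
  op10 P2: load  L2 → S/S/S on L2; bus BusRd; mem=10
  op11 P1: load  L2 → S/S/S on L2; bus (none); mem=10
  op12 P1: store L0 := 79 → I/M/I on L0; bus (none); mem=50
  op13 P0: store L3 := 23 → M/I/I on L3; bus BusUpgr; mem=70
  op14 P2: load  L1 → I/I/E on L1; bus BusRd; mem=90
  op15 P2: load  L2 → S/S/S on L2; bus (none); mem=10
  op16 P2: load  L3 → O/I/S on L3; bus BusRd; mem=70
  op17 P1: store L0 := 32 → I/M/I on L0; bus (none); mem=50
  op18 P1: store L1 := 8 → I/M/I on L1; bus BusRdX; mem=90
  op19 P2: load  L3 → O/I/S on L3; bus (none); mem=70
  op20 P1: store L0 := 51 → I/M/I on L0; bus (none); mem=50
  op21 P0: store L1 := 39 → M/I/I on L1; bus BusRdX Flush; mem=8
  op22 P0: load  L4 → S/S/S on L4; bus BusRd; mem=60
  op23 P2: load  L0 → I/O/S on L0; bus BusRd; mem=50
  op24 P1: store L2 := 95 → I/M/I on L2; bus BusUpgr; mem=10
  op25 P1: load  L3 → O/S/S on L3; bus BusRd; mem=70
  op26 P1: load  L2 → I/M/I on L2; bus (none); mem=10
  op27 P0: store L2 := 28 → M/I/I on L2; bus BusRdX Flush; mem=95
  op28 P1: load  L4 → S/S/S on L4; bus (none); mem=60

bus = BusRd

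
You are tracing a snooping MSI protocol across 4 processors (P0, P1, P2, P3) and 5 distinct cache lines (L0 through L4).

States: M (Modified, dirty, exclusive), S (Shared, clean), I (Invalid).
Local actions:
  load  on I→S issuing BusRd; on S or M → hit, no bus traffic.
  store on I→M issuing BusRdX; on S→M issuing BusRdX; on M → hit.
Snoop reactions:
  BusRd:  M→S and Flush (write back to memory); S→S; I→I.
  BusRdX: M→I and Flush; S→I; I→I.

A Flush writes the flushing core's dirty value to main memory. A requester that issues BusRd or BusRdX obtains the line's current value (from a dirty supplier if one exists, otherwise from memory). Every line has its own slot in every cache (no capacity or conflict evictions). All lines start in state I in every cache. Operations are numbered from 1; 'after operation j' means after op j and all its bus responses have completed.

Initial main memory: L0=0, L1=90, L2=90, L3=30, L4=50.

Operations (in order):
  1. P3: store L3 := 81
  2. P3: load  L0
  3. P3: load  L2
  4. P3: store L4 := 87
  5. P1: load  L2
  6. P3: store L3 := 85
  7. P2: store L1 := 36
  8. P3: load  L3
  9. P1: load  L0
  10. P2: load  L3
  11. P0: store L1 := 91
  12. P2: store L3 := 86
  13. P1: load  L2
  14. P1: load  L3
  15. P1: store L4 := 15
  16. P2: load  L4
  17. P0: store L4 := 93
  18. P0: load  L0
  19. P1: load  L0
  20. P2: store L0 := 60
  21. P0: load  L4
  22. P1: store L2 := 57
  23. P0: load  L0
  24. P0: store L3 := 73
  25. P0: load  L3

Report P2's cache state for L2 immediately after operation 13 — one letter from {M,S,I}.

state = I

step 1: P3: store L3 := 81  ⟶  IIIM  (L3)  txn=BusRdX  M[L3]=30
step 2: P3: load  L0  ⟶  IIIS  (L0)  txn=BusRd  M[L0]=0
step 3: P3: load  L2  ⟶  IIIS  (L2)  txn=BusRd  M[L2]=90
step 4: P3: store L4 := 87  ⟶  IIIM  (L4)  txn=BusRdX  M[L4]=50
step 5: P1: load  L2  ⟶  ISIS  (L2)  txn=BusRd  M[L2]=90
step 6: P3: store L3 := 85  ⟶  IIIM  (L3)  txn=∅  M[L3]=30
step 7: P2: store L1 := 36  ⟶  IIMI  (L1)  txn=BusRdX  M[L1]=90
step 8: P3: load  L3  ⟶  IIIM  (L3)  txn=∅  M[L3]=30
step 9: P1: load  L0  ⟶  ISIS  (L0)  txn=BusRd  M[L0]=0
step 10: P2: load  L3  ⟶  IISS  (L3)  txn=BusRd+Flush  M[L3]=85
step 11: P0: store L1 := 91  ⟶  MIII  (L1)  txn=BusRdX+Flush  M[L1]=36
step 12: P2: store L3 := 86  ⟶  IIMI  (L3)  txn=BusRdX  M[L3]=85
step 13: P1: load  L2  ⟶  ISIS  (L2)  txn=∅  M[L2]=90
step 14: P1: load  L3  ⟶  ISSI  (L3)  txn=BusRd+Flush  M[L3]=86
step 15: P1: store L4 := 15  ⟶  IMII  (L4)  txn=BusRdX+Flush  M[L4]=87
step 16: P2: load  L4  ⟶  ISSI  (L4)  txn=BusRd+Flush  M[L4]=15
step 17: P0: store L4 := 93  ⟶  MIII  (L4)  txn=BusRdX  M[L4]=15
step 18: P0: load  L0  ⟶  SSIS  (L0)  txn=BusRd  M[L0]=0
step 19: P1: load  L0  ⟶  SSIS  (L0)  txn=∅  M[L0]=0
step 20: P2: store L0 := 60  ⟶  IIMI  (L0)  txn=BusRdX  M[L0]=0
step 21: P0: load  L4  ⟶  MIII  (L4)  txn=∅  M[L4]=15
step 22: P1: store L2 := 57  ⟶  IMII  (L2)  txn=BusRdX  M[L2]=90
step 23: P0: load  L0  ⟶  SISI  (L0)  txn=BusRd+Flush  M[L0]=60
step 24: P0: store L3 := 73  ⟶  MIII  (L3)  txn=BusRdX  M[L3]=86
step 25: P0: load  L3  ⟶  MIII  (L3)  txn=∅  M[L3]=86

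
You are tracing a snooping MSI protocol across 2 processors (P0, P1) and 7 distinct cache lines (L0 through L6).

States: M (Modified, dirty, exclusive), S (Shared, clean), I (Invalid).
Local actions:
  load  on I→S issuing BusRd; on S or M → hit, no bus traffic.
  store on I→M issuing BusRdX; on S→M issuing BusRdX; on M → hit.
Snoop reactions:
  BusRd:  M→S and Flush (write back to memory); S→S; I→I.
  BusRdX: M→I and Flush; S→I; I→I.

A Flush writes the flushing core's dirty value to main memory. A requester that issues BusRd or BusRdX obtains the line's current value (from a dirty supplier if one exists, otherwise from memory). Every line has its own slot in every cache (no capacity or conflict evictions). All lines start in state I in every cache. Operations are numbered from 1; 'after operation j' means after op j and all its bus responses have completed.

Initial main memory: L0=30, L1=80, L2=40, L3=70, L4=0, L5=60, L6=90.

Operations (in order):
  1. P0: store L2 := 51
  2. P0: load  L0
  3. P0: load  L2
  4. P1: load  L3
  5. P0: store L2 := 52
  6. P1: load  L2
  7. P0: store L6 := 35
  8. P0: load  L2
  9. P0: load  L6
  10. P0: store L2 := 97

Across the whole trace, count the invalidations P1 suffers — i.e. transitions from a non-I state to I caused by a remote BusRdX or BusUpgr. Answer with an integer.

invalidations = 1

step 1: P0: store L2 := 51  ⟶  MI  (L2)  txn=BusRdX  M[L2]=40
step 2: P0: load  L0  ⟶  SI  (L0)  txn=BusRd  M[L0]=30
step 3: P0: load  L2  ⟶  MI  (L2)  txn=∅  M[L2]=40
step 4: P1: load  L3  ⟶  IS  (L3)  txn=BusRd  M[L3]=70
step 5: P0: store L2 := 52  ⟶  MI  (L2)  txn=∅  M[L2]=40
step 6: P1: load  L2  ⟶  SS  (L2)  txn=BusRd+Flush  M[L2]=52
step 7: P0: store L6 := 35  ⟶  MI  (L6)  txn=BusRdX  M[L6]=90
step 8: P0: load  L2  ⟶  SS  (L2)  txn=∅  M[L2]=52
step 9: P0: load  L6  ⟶  MI  (L6)  txn=∅  M[L6]=90
step 10: P0: store L2 := 97  ⟶  MI  (L2)  txn=BusRdX  M[L2]=52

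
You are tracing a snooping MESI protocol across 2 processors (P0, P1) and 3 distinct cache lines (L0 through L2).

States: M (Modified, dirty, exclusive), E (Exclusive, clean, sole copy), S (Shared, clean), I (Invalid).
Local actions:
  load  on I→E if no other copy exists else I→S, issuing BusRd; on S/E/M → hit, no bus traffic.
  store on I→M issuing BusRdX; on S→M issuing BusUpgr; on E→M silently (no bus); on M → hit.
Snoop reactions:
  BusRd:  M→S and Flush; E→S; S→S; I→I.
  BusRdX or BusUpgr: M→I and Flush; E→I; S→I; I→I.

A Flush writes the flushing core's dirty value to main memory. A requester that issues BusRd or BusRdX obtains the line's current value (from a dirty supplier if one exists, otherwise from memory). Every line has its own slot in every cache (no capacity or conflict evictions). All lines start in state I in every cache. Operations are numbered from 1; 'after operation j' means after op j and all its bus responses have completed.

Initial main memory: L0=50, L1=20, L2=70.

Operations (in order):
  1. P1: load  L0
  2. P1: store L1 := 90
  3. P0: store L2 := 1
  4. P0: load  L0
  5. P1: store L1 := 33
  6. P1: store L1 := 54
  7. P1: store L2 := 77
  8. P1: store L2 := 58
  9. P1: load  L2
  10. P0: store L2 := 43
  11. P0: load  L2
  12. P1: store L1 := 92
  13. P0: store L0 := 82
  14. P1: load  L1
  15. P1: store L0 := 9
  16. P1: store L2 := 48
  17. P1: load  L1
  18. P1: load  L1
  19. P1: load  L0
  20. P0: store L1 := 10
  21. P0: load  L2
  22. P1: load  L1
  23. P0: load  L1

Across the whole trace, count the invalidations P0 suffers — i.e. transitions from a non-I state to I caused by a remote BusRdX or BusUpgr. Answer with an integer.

invalidations = 3

1. P1: load  L0  bus=[BusRd]  L0: P0=I P1=E  mem[L0]=50
2. P1: store L1 := 90  bus=[BusRdX]  L1: P0=I P1=M  mem[L1]=20
3. P0: store L2 := 1  bus=[BusRdX]  L2: P0=M P1=I  mem[L2]=70
4. P0: load  L0  bus=[BusRd]  L0: P0=S P1=S  mem[L0]=50
5. P1: store L1 := 33  bus=[-]  L1: P0=I P1=M  mem[L1]=20
6. P1: store L1 := 54  bus=[-]  L1: P0=I P1=M  mem[L1]=20
7. P1: store L2 := 77  bus=[BusRdX,Flush]  L2: P0=I P1=M  mem[L2]=1
8. P1: store L2 := 58  bus=[-]  L2: P0=I P1=M  mem[L2]=1
9. P1: load  L2  bus=[-]  L2: P0=I P1=M  mem[L2]=1
10. P0: store L2 := 43  bus=[BusRdX,Flush]  L2: P0=M P1=I  mem[L2]=58
11. P0: load  L2  bus=[-]  L2: P0=M P1=I  mem[L2]=58
12. P1: store L1 := 92  bus=[-]  L1: P0=I P1=M  mem[L1]=20
13. P0: store L0 := 82  bus=[BusUpgr]  L0: P0=M P1=I  mem[L0]=50
14. P1: load  L1  bus=[-]  L1: P0=I P1=M  mem[L1]=20
15. P1: store L0 := 9  bus=[BusRdX,Flush]  L0: P0=I P1=M  mem[L0]=82
16. P1: store L2 := 48  bus=[BusRdX,Flush]  L2: P0=I P1=M  mem[L2]=43
17. P1: load  L1  bus=[-]  L1: P0=I P1=M  mem[L1]=20
18. P1: load  L1  bus=[-]  L1: P0=I P1=M  mem[L1]=20
19. P1: load  L0  bus=[-]  L0: P0=I P1=M  mem[L0]=82
20. P0: store L1 := 10  bus=[BusRdX,Flush]  L1: P0=M P1=I  mem[L1]=92
21. P0: load  L2  bus=[BusRd,Flush]  L2: P0=S P1=S  mem[L2]=48
22. P1: load  L1  bus=[BusRd,Flush]  L1: P0=S P1=S  mem[L1]=10
23. P0: load  L1  bus=[-]  L1: P0=S P1=S  mem[L1]=10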